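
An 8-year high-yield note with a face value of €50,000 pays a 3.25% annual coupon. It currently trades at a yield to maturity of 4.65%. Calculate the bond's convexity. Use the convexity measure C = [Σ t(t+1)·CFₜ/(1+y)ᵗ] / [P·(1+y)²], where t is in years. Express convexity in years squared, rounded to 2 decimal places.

With y = 0.0465:
  t   CF        PV=CF/(1+0.0465)^t    t·PV        t(t+1)·PV
  1     1,625.00     1,552.7950     1,552.7950       3,105.5901
  2     1,625.00     1,483.7984     2,967.5968       8,902.7904
  3     1,625.00     1,417.8676     4,253.6027      17,014.4108
  4     1,625.00     1,354.8663     5,419.4651      27,097.3256
  5     1,625.00     1,294.6644     6,473.3219      38,839.9316
  6     1,625.00     1,237.1375     7,422.8250      51,959.7747
  7     1,625.00     1,182.1667     8,275.1672      66,201.3375
  8    51,625.00    35,887.7477   287,101.9817   2,583,917.8357
  Σ                 45,411.0436   323,466.7555   2,797,038.9964
P = 45,411.0436.
Convexity = Σ t(t+1)·PV / [P·(1+y)²] = 2,797,038.9964 / (45,411.0436 × 1.095162) = 56.24172.

56.24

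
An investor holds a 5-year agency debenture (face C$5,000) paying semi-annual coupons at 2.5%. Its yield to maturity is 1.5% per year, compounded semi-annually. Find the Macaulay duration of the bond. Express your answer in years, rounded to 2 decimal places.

Periodic yield y = 0.0075. Discount each cash flow and weight by its period:
  t   CF        PV=CF/(1+0.0075)^t    t·PV
  1        62.50        62.0347        62.0347
  2        62.50        61.5729       123.1459
  3        62.50        61.1146       183.3437
  4        62.50        60.6596       242.6385
  5        62.50        60.2081       301.0404
  6        62.50        59.7599       358.5593
  7        62.50        59.3150       415.2051
  8        62.50        58.8735       470.9877
  9        62.50        58.4352       525.9168
  10    5,062.50     4,698.0160    46,980.1596
  Σ                  5,239.9895    49,663.0318
Price P = Σ PV = 5,239.9895.
Macaulay duration = Σ(t·PV) / P = 49,663.0318 / 5,239.9895 = 9.47770 half-year periods.
In years: 9.47770 / 2 = 4.73885 years.

4.74 years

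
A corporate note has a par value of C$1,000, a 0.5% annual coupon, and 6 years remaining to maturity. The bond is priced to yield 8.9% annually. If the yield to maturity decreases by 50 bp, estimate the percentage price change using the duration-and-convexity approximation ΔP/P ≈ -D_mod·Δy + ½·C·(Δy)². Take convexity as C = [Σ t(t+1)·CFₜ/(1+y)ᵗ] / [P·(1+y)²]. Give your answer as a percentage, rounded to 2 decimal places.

With y = 0.089:
  t   CF        PV=CF/(1+0.089)^t    t·PV        t(t+1)·PV
  1         5.00         4.5914         4.5914           9.1827
  2         5.00         4.2161         8.4323          25.2968
  3         5.00         3.8716        11.6147          46.4588
  4         5.00         3.5552        14.2206          71.1031
  5         5.00         3.2646        16.3230          97.9381
  6     1,005.00       602.5579     3,615.3474      25,307.4317
  Σ                    622.0567     3,670.5294      25,557.4112
P = 622.0567; D_Mac = 5.90063 yrs; D_mod = 5.41840 yrs; C = 34.64425.
Duration effect: -5.41840 × (-0.005) = +0.027092
Convexity effect: 0.5 × 34.64425 × (-0.005)² = +0.0004331
ΔP/P ≈ +0.027092 + 0.0004331 = +0.027525 = +2.7525%.

+2.75%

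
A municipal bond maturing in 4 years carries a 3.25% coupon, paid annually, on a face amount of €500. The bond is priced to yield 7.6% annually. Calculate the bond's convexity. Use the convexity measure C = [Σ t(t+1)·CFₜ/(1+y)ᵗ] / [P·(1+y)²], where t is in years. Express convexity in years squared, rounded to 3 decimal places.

With y = 0.076:
  t   CF        PV=CF/(1+0.076)^t    t·PV        t(t+1)·PV
  1        16.25        15.1022        15.1022          30.2045
  2        16.25        14.0355        28.0711          84.2132
  3        16.25        13.0442        39.1325         156.5301
  4       516.25       385.1332     1,540.5329       7,702.6644
  Σ                    427.3152     1,622.8387       7,973.6121
P = 427.3152.
Convexity = Σ t(t+1)·PV / [P·(1+y)²] = 7,973.6121 / (427.3152 × 1.157776) = 16.11693.

16.117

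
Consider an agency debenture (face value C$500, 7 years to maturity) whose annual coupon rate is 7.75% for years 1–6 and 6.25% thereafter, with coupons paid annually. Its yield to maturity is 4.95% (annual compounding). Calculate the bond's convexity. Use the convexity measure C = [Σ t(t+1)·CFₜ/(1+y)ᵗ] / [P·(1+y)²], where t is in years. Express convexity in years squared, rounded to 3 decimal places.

With y = 0.0495:
  t   CF        PV=CF/(1+0.0495)^t    t·PV        t(t+1)·PV
  1        38.75        36.9223        36.9223          73.8447
  2        38.75        35.1809        70.3618         211.0853
  3        38.75        33.5216       100.5647         402.2589
  4        38.75        31.9405       127.7621         638.8103
  5        38.75        30.4340       152.1702         913.0210
  6        38.75        28.9986       173.9916       1,217.9413
  7       531.25       378.8104     2,651.6725      21,213.3799
  Σ                    575.8083     3,313.4452      24,670.3413
P = 575.8083.
Convexity = Σ t(t+1)·PV / [P·(1+y)²] = 24,670.3413 / (575.8083 × 1.101450) = 38.89845.

38.898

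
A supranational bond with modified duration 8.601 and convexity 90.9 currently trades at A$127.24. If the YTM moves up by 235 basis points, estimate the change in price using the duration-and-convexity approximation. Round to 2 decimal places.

-A$22.52

Duration effect: -D_mod·Δy = -8.601 × (+0.0235) = -0.2021235
Convexity effect: ½·C·(Δy)² = 0.5 × 90.9 × (0.0235)² = +0.0250997625
ΔP/P ≈ -0.2021235 + 0.0250997625 = -0.1770237375
ΔP ≈ 127.24 × (-0.1770237375) = -22.5245003595.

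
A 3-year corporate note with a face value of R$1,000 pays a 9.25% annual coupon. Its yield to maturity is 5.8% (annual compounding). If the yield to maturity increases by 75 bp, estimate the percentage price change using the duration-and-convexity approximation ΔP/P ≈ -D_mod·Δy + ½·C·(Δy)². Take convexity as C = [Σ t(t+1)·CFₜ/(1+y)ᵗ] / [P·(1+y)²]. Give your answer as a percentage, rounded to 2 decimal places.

-1.93%

With y = 0.058:
  t   CF        PV=CF/(1+0.058)^t    t·PV        t(t+1)·PV
  1        92.50        87.4291        87.4291         174.8582
  2        92.50        82.6362       165.2724         495.8173
  3     1,092.50       922.4959     2,767.4877      11,069.9507
  Σ                  1,092.5612     3,020.1892      11,740.6262
P = 1,092.5612; D_Mac = 2.76432 yrs; D_mod = 2.61278 yrs; C = 9.60006.
Duration effect: -2.61278 × (+0.0075) = -0.019596
Convexity effect: 0.5 × 9.60006 × (0.0075)² = +0.0002700
ΔP/P ≈ -0.019596 + 0.0002700 = -0.019326 = -1.9326%.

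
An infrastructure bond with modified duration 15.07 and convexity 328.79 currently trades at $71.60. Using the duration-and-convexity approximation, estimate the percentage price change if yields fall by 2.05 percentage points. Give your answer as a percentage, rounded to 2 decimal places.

Duration effect: -D_mod·Δy = -15.07 × (-0.0205) = +0.308935
Convexity effect: ½·C·(Δy)² = 0.5 × 328.79 × (-0.0205)² = +0.06908699875
ΔP/P ≈ +0.308935 + 0.06908699875 = +0.37802199875
= +37.802199875%.

+37.80%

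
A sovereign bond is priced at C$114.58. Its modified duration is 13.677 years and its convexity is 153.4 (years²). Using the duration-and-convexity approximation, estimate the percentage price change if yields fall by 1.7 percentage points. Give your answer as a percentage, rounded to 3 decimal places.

Duration effect: -D_mod·Δy = -13.677 × (-0.017) = +0.232509
Convexity effect: ½·C·(Δy)² = 0.5 × 153.4 × (-0.017)² = +0.0221663
ΔP/P ≈ +0.232509 + 0.0221663 = +0.2546753
= +25.46753%.

+25.468%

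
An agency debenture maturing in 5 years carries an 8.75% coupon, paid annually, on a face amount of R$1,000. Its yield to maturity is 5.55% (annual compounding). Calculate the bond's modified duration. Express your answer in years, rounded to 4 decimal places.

4.0814 years

Periodic yield y = 0.0555. First find Macaulay duration:
  t   CF        PV=CF/(1+0.0555)^t    t·PV
  1        87.50        82.8991        82.8991
  2        87.50        78.5401       157.0802
  3        87.50        74.4103       223.2310
  4        87.50        70.4977       281.9909
  5     1,087.50       830.1146     4,150.5732
  Σ                  1,136.4619     4,895.7745
P = 1,136.4619; Macaulay duration = 4,895.7745 / 1,136.4619 = 4.30791 years.
Modified duration = D_Mac / (1 + y) = 4.30791 / 1.0555 = 4.08139 years.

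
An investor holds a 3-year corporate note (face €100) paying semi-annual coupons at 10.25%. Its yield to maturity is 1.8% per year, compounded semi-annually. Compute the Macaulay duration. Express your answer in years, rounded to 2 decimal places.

2.70 years

Periodic yield y = 0.009. Discount each cash flow and weight by its period:
  t   CF        PV=CF/(1+0.009)^t    t·PV
  1        5.125         5.0793         5.0793
  2        5.125         5.0340        10.0680
  3        5.125         4.9891        14.9672
  4        5.125         4.9446        19.7783
  5        5.125         4.9005        24.5024
  6      105.125        99.6229       597.7372
  Σ                    124.5703       672.1323
Price P = Σ PV = 124.5703.
Macaulay duration = Σ(t·PV) / P = 672.1323 / 124.5703 = 5.39561 half-year periods.
In years: 5.39561 / 2 = 2.69780 years.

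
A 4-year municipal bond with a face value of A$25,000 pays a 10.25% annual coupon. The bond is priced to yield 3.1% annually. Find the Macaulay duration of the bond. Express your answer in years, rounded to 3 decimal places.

3.538 years

Periodic yield y = 0.031. Discount each cash flow and weight by its year:
  t   CF        PV=CF/(1+0.031)^t    t·PV
  1     2,562.50     2,485.4510     2,485.4510
  2     2,562.50     2,410.7187     4,821.4375
  3     2,562.50     2,338.2335     7,014.7005
  4    27,562.50    24,394.0520    97,576.2081
  Σ                 31,628.4553   111,897.7971
Price P = Σ PV = 31,628.4553.
Macaulay duration = Σ(t·PV) / P = 111,897.7971 / 31,628.4553 = 3.53788 years.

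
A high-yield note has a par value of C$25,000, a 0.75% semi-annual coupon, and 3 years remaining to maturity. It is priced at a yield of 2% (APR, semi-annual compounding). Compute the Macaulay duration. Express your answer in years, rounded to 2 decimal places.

2.97 years

Periodic yield y = 0.01. Discount each cash flow and weight by its period:
  t   CF        PV=CF/(1+0.01)^t    t·PV
  1        93.75        92.8218        92.8218
  2        93.75        91.9028       183.8055
  3        93.75        90.9928       272.9785
  4        93.75        90.0919       360.3676
  5        93.75        89.1999       445.9995
  6    25,093.75    23,639.4476   141,836.6857
  Σ                 24,094.4568   143,192.6587
Price P = Σ PV = 24,094.4568.
Macaulay duration = Σ(t·PV) / P = 143,192.6587 / 24,094.4568 = 5.94297 half-year periods.
In years: 5.94297 / 2 = 2.97149 years.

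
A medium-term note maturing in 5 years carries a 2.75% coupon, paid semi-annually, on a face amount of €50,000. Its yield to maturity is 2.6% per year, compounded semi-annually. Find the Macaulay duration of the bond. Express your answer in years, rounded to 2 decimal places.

4.71 years

Periodic yield y = 0.013. Discount each cash flow and weight by its period:
  t   CF        PV=CF/(1+0.013)^t    t·PV
  1       687.50       678.6772       678.6772
  2       687.50       669.9676     1,339.9352
  3       687.50       661.3698     1,984.1094
  4       687.50       652.8823     2,611.5294
  5       687.50       644.5038     3,222.5190
  6       687.50       636.2328     3,817.3966
  7       687.50       628.0679     4,396.4752
  8       687.50       620.0078     4,960.0622
  9       687.50       612.0511     5,508.4600
  10   50,687.50    44,545.7646   445,457.6462
  Σ                 50,349.5249   473,976.8105
Price P = Σ PV = 50,349.5249.
Macaulay duration = Σ(t·PV) / P = 473,976.8105 / 50,349.5249 = 9.41373 half-year periods.
In years: 9.41373 / 2 = 4.70686 years.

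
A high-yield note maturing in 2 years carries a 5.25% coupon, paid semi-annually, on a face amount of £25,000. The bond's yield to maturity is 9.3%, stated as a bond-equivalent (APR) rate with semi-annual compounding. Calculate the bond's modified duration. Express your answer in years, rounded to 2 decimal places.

1.84 years

Periodic yield y = 0.0465. First find Macaulay duration:
  t   CF        PV=CF/(1+0.0465)^t    t·PV
  1       656.25       627.0903       627.0903
  2       656.25       599.2263     1,198.4526
  3       656.25       572.6004     1,717.8011
  4    25,656.25    21,391.2542    85,565.0167
  Σ                 23,190.1711    89,108.3606
P = 23,190.1711; Macaulay duration = 89,108.3606 / 23,190.1711 = 3.84251 half-year periods = 1.92125 years.
Modified duration = D_Mac / (1 + y) = 1.92125 / 1.0465 = 1.83588 years.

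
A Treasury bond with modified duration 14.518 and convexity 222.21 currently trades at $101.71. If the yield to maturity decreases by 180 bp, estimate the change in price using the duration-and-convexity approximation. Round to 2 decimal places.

+$30.24

Duration effect: -D_mod·Δy = -14.518 × (-0.018) = +0.261324
Convexity effect: ½·C·(Δy)² = 0.5 × 222.21 × (-0.018)² = +0.03599802
ΔP/P ≈ +0.261324 + 0.03599802 = +0.29732202
ΔP ≈ 101.71 × (+0.29732202) = +30.2406226542.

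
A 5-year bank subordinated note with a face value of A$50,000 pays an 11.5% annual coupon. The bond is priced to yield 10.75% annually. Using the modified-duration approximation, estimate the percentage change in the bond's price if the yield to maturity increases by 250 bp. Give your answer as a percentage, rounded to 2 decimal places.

Periodic yield y = 0.1075. Modified duration first:
  t   CF        PV=CF/(1+0.1075)^t    t·PV
  1     5,750.00     5,191.8736     5,191.8736
  2     5,750.00     4,687.9220     9,375.8440
  3     5,750.00     4,232.8867    12,698.6600
  4     5,750.00     3,822.0196    15,288.0782
  5    55,750.00    33,460.0201   167,300.1004
  Σ                 51,394.7219   209,854.5562
P = 51,394.7219; D_Mac = 4.08319 yrs; D_mod = 4.08319/(1+0.1075) = 3.68686 yrs.
ΔP/P ≈ -D_mod · Δy = -3.68686 × (+0.025) = -0.092171 = -9.2171%.

-9.22%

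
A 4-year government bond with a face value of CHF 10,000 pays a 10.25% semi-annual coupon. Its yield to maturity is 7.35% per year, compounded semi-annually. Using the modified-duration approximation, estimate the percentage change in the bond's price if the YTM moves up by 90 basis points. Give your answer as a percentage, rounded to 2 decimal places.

-2.96%

Periodic yield y = 0.03675. Modified duration first:
  t   CF        PV=CF/(1+0.03675)^t    t·PV
  1       512.50       494.3333       494.3333
  2       512.50       476.8105       953.6209
  3       512.50       459.9088     1,379.7265
  4       512.50       443.6063     1,774.4252
  5       512.50       427.8816     2,139.4082
  6       512.50       412.7144     2,476.2863
  7       512.50       398.0848     2,786.5934
  8    10,512.50     7,876.1442    63,009.1533
  Σ                 10,989.4838    75,013.5469
P = 10,989.4838; D_Mac = 6.82594 half-year periods = 3.41297 yrs; D_mod = 3.41297/(1+0.03675) = 3.29199 yrs.
ΔP/P ≈ -D_mod · Δy = -3.29199 × (+0.009) = -0.029628 = -2.9628%.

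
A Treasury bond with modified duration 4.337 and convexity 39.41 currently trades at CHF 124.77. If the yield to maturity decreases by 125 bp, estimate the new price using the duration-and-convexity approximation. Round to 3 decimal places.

Duration effect: -D_mod·Δy = -4.337 × (-0.0125) = +0.0542125
Convexity effect: ½·C·(Δy)² = 0.5 × 39.41 × (-0.0125)² = +0.00307890625
ΔP/P ≈ +0.0542125 + 0.00307890625 = +0.05729140625
New price ≈ 124.77 × (1 + 0.05729140625) = 131.9182487578125.

CHF 131.918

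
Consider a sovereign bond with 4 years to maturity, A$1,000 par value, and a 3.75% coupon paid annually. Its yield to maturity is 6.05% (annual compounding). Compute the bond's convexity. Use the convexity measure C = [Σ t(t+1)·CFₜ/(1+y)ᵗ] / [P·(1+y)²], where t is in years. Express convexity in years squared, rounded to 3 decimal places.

16.474

With y = 0.0605:
  t   CF        PV=CF/(1+0.0605)^t    t·PV        t(t+1)·PV
  1        37.50        35.3607        35.3607          70.7214
  2        37.50        33.3434        66.6868         200.0604
  3        37.50        31.4412        94.3236         377.2945
  4     1,037.50       820.2484     3,280.9938      16,404.9688
  Σ                    920.3937     3,477.3649      17,053.0451
P = 920.3937.
Convexity = Σ t(t+1)·PV / [P·(1+y)²] = 17,053.0451 / (920.3937 × 1.124660) = 16.47430.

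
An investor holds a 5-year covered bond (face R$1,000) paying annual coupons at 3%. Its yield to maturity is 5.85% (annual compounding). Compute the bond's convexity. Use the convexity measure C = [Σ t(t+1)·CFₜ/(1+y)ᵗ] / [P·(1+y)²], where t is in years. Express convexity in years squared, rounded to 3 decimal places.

24.613

With y = 0.0585:
  t   CF        PV=CF/(1+0.0585)^t    t·PV        t(t+1)·PV
  1        30.00        28.3420        28.3420          56.6840
  2        30.00        26.7756        53.5512         160.6537
  3        30.00        25.2958        75.8874         303.5498
  4        30.00        23.8978        95.5912         477.9559
  5     1,030.00       775.1449     3,875.7247      23,254.3480
  Σ                    879.4562     4,129.0965      24,253.1914
P = 879.4562.
Convexity = Σ t(t+1)·PV / [P·(1+y)²] = 24,253.1914 / (879.4562 × 1.120422) = 24.61348.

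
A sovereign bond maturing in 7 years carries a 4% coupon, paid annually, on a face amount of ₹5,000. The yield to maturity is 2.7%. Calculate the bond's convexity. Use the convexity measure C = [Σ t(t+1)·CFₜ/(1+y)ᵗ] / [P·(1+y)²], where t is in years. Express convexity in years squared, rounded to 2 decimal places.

With y = 0.027:
  t   CF        PV=CF/(1+0.027)^t    t·PV        t(t+1)·PV
  1       200.00       194.7420       194.7420         389.4839
  2       200.00       189.6222       379.2443       1,137.7330
  3       200.00       184.6370       553.9109       2,215.6436
  4       200.00       179.7828       719.1313       3,595.6567
  5       200.00       175.0563       875.2816       5,251.6894
  6       200.00       170.4541     1,022.7243       7,159.0703
  7     5,200.00     4,315.2925    30,207.0475     241,656.3800
  Σ                  5,409.5868    33,952.0819     261,405.6569
P = 5,409.5868.
Convexity = Σ t(t+1)·PV / [P·(1+y)²] = 261,405.6569 / (5,409.5868 × 1.054729) = 45.81524.

45.82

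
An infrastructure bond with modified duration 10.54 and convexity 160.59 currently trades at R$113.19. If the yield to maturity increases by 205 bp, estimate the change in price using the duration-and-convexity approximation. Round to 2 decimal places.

Duration effect: -D_mod·Δy = -10.54 × (+0.0205) = -0.216070
Convexity effect: ½·C·(Δy)² = 0.5 × 160.59 × (0.0205)² = +0.03374397375
ΔP/P ≈ -0.216070 + 0.03374397375 = -0.18232602625
ΔP ≈ 113.19 × (-0.18232602625) = -20.6374829112375.

-R$20.64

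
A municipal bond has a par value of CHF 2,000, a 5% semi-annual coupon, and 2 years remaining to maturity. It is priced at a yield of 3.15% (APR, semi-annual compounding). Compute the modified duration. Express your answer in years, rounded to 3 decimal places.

Periodic yield y = 0.01575. First find Macaulay duration:
  t   CF        PV=CF/(1+0.01575)^t    t·PV
  1        50.00        49.2247        49.2247
  2        50.00        48.4614        96.9229
  3        50.00        47.7100       143.1300
  4     2,050.00     1,925.7794     7,703.1176
  Σ                  2,071.1756     7,992.3952
P = 2,071.1756; Macaulay duration = 7,992.3952 / 2,071.1756 = 3.85887 half-year periods = 1.92943 years.
Modified duration = D_Mac / (1 + y) = 1.92943 / 1.01575 = 1.89952 years.

1.900 years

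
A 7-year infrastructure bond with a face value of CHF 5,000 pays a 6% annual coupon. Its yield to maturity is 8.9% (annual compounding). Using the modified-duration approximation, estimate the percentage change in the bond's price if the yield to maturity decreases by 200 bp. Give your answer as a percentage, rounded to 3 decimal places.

+10.679%

Periodic yield y = 0.089. Modified duration first:
  t   CF        PV=CF/(1+0.089)^t    t·PV
  1       300.00       275.4821       275.4821
  2       300.00       252.9679       505.9359
  3       300.00       232.2938       696.8814
  4       300.00       213.3093       853.2371
  5       300.00       195.8763       979.3814
  6       300.00       179.8680     1,079.2082
  7     5,300.00     2,917.9693    20,425.7848
  Σ                  4,267.7667    24,815.9108
P = 4,267.7667; D_Mac = 5.81473 yrs; D_mod = 5.81473/(1+0.089) = 5.33951 yrs.
ΔP/P ≈ -D_mod · Δy = -5.33951 × (-0.02) = +0.106790 = +10.6790%.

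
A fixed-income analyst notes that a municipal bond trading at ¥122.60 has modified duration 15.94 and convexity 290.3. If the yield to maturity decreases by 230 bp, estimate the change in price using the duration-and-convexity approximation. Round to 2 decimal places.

+¥54.36

Duration effect: -D_mod·Δy = -15.94 × (-0.023) = +0.366620
Convexity effect: ½·C·(Δy)² = 0.5 × 290.3 × (-0.023)² = +0.07678435
ΔP/P ≈ +0.366620 + 0.07678435 = +0.44340435
ΔP ≈ 122.60 × (+0.44340435) = +54.36137331.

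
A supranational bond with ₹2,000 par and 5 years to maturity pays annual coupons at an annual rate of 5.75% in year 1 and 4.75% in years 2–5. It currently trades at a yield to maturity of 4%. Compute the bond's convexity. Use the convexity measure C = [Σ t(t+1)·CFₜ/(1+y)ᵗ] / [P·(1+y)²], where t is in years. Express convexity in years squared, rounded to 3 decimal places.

With y = 0.04:
  t   CF        PV=CF/(1+0.04)^t    t·PV        t(t+1)·PV
  1       115.00       110.5769       110.5769         221.1538
  2        95.00        87.8328       175.6657         526.9970
  3        95.00        84.4547       253.3640       1,013.4558
  4        95.00        81.2064       324.8256       1,624.1280
  5     2,095.00     1,721.9373     8,609.6864      51,658.1187
  Σ                  2,086.0081     9,474.1186      55,043.8534
P = 2,086.0081.
Convexity = Σ t(t+1)·PV / [P·(1+y)²] = 55,043.8534 / (2,086.0081 × 1.081600) = 24.39642.

24.396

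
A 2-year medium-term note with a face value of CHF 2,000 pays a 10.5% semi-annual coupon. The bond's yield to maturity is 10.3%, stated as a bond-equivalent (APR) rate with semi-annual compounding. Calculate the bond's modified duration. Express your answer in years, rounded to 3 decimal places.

1.765 years

Periodic yield y = 0.0515. First find Macaulay duration:
  t   CF        PV=CF/(1+0.0515)^t    t·PV
  1       105.00        99.8573        99.8573
  2       105.00        94.9666       189.9331
  3       105.00        90.3153       270.9460
  4     2,105.00     1,721.9280     6,887.7121
  Σ                  2,007.0673     7,448.4485
P = 2,007.0673; Macaulay duration = 7,448.4485 / 2,007.0673 = 3.71111 half-year periods = 1.85556 years.
Modified duration = D_Mac / (1 + y) = 1.85556 / 1.0515 = 1.76467 years.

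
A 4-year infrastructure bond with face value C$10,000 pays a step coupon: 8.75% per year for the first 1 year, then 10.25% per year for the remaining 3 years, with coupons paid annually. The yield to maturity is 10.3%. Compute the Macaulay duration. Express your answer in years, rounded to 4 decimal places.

Periodic yield y = 0.103. Discount each cash flow and weight by its year:
  t   CF        PV=CF/(1+0.103)^t    t·PV
  1       875.00       793.2910       793.2910
  2     1,025.00       842.5057     1,685.0114
  3     1,025.00       763.8311     2,291.4933
  4    11,025.00     7,448.6325    29,794.5301
  Σ                  9,848.2603    34,564.3257
Price P = Σ PV = 9,848.2603.
Macaulay duration = Σ(t·PV) / P = 34,564.3257 / 9,848.2603 = 3.50969 years.

3.5097 years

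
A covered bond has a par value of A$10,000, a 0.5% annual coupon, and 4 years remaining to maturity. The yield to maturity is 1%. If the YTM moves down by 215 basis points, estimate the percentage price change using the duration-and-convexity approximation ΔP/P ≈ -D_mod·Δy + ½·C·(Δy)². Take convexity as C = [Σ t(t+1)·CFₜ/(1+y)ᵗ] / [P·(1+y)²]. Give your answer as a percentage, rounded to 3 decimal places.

+8.899%

With y = 0.01:
  t   CF        PV=CF/(1+0.01)^t    t·PV        t(t+1)·PV
  1        50.00        49.5050        49.5050          99.0099
  2        50.00        49.0148        98.0296         294.0888
  3        50.00        48.5295       145.5885         582.3541
  4    10,050.00     9,657.8525    38,631.4098     193,157.0492
  Σ                  9,804.9017    38,924.5329     194,132.5020
P = 9,804.9017; D_Mac = 3.96991 yrs; D_mod = 3.93060 yrs; C = 19.40941.
Duration effect: -3.93060 × (-0.0215) = +0.084508
Convexity effect: 0.5 × 19.40941 × (-0.0215)² = +0.0044860
ΔP/P ≈ +0.084508 + 0.0044860 = +0.088994 = +8.8994%.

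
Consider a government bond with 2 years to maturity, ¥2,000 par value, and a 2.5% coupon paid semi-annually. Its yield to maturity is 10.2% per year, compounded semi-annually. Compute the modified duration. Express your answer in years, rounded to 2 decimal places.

Periodic yield y = 0.051. First find Macaulay duration:
  t   CF        PV=CF/(1+0.051)^t    t·PV
  1        25.00        23.7869        23.7869
  2        25.00        22.6326        45.2652
  3        25.00        21.5344        64.6031
  4     2,025.00     1,659.6410     6,638.5641
  Σ                  1,727.5949     6,772.2193
P = 1,727.5949; Macaulay duration = 6,772.2193 / 1,727.5949 = 3.92003 half-year periods = 1.96001 years.
Modified duration = D_Mac / (1 + y) = 1.96001 / 1.051 = 1.86490 years.

1.86 years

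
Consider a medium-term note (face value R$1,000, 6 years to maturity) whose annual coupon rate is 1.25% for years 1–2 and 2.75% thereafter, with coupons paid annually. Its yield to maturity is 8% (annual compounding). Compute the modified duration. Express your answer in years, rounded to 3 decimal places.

Periodic yield y = 0.08. First find Macaulay duration:
  t   CF        PV=CF/(1+0.08)^t    t·PV
  1        12.50        11.5741        11.5741
  2        12.50        10.7167        21.4335
  3        27.50        21.8304        65.4912
  4        27.50        20.2133        80.8533
  5        27.50        18.7160        93.5802
  6     1,027.50       647.4993     3,884.9957
  Σ                    730.5498     4,157.9279
P = 730.5498; Macaulay duration = 4,157.9279 / 730.5498 = 5.69150 years.
Modified duration = D_Mac / (1 + y) = 5.69150 / 1.08 = 5.26991 years.

5.270 years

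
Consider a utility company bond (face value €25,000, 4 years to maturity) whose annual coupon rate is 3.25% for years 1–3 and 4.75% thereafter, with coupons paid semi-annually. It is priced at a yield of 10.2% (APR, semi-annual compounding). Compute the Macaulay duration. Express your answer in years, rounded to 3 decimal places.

3.747 years

Periodic yield y = 0.051. Discount each cash flow and weight by its period:
  t   CF        PV=CF/(1+0.051)^t    t·PV
  1       406.25       386.5366       386.5366
  2       406.25       367.7799       735.5597
  3       406.25       349.9333     1,049.7998
  4       406.25       332.9527     1,331.8107
  5       406.25       316.7961     1,583.9804
  6       406.25       301.4235     1,808.5409
  7       593.75       419.1646     2,934.1523
  8    25,593.75    17,191.4376   137,531.5008
  Σ                 19,666.0242   147,361.8812
Price P = Σ PV = 19,666.0242.
Macaulay duration = Σ(t·PV) / P = 147,361.8812 / 19,666.0242 = 7.49322 half-year periods.
In years: 7.49322 / 2 = 3.74661 years.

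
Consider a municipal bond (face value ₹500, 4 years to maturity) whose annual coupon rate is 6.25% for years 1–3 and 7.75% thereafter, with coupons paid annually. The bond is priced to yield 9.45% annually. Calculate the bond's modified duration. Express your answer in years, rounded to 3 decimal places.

3.329 years

Periodic yield y = 0.0945. First find Macaulay duration:
  t   CF        PV=CF/(1+0.0945)^t    t·PV
  1        31.25        28.5519        28.5519
  2        31.25        26.0867        52.1733
  3        31.25        23.8343        71.5030
  4       538.75       375.4259     1,501.7036
  Σ                    453.8987     1,653.9317
P = 453.8987; Macaulay duration = 1,653.9317 / 453.8987 = 3.64383 years.
Modified duration = D_Mac / (1 + y) = 3.64383 / 1.0945 = 3.32922 years.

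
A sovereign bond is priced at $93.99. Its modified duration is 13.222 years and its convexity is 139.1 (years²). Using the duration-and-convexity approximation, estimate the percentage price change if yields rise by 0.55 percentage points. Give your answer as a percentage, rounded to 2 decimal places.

Duration effect: -D_mod·Δy = -13.222 × (+0.0055) = -0.072721
Convexity effect: ½·C·(Δy)² = 0.5 × 139.1 × (0.0055)² = +0.0021038875
ΔP/P ≈ -0.072721 + 0.0021038875 = -0.0706171125
= -7.06171125%.

-7.06%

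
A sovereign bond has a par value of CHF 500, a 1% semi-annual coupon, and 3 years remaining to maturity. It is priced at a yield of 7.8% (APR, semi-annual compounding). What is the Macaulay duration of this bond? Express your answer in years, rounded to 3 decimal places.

2.958 years

Periodic yield y = 0.039. Discount each cash flow and weight by its period:
  t   CF        PV=CF/(1+0.039)^t    t·PV
  1         2.50         2.4062         2.4062
  2         2.50         2.3158         4.6317
  3         2.50         2.2289         6.6867
  4         2.50         2.1452         8.5810
  5         2.50         2.0647        10.3236
  6       502.50       399.4319     2,396.5916
  Σ                    410.5928     2,429.2208
Price P = Σ PV = 410.5928.
Macaulay duration = Σ(t·PV) / P = 2,429.2208 / 410.5928 = 5.91637 half-year periods.
In years: 5.91637 / 2 = 2.95819 years.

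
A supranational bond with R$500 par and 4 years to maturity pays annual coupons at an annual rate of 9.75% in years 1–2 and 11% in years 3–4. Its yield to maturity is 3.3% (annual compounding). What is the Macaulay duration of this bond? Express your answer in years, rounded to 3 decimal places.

3.551 years

Periodic yield y = 0.033. Discount each cash flow and weight by its year:
  t   CF        PV=CF/(1+0.033)^t    t·PV
  1        48.75        47.1926        47.1926
  2        48.75        45.6850        91.3701
  3        55.00        49.8955       149.6866
  4       555.00       487.4069     1,949.6277
  Σ                    630.1801     2,237.8770
Price P = Σ PV = 630.1801.
Macaulay duration = Σ(t·PV) / P = 2,237.8770 / 630.1801 = 3.55117 years.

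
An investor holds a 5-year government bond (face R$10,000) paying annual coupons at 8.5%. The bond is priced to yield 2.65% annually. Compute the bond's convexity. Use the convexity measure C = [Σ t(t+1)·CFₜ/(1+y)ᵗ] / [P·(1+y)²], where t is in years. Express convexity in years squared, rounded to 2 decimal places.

23.66

With y = 0.0265:
  t   CF        PV=CF/(1+0.0265)^t    t·PV        t(t+1)·PV
  1       850.00       828.0565       828.0565       1,656.1130
  2       850.00       806.6795     1,613.3590       4,840.0770
  3       850.00       785.8544     2,357.5631       9,430.2523
  4       850.00       765.5668     3,062.2673      15,311.3367
  5    10,850.00     9,519.9566    47,599.7831     285,598.6988
  Σ                 12,706.1138    55,461.0290     316,836.4777
P = 12,706.1138.
Convexity = Σ t(t+1)·PV / [P·(1+y)²] = 316,836.4777 / (12,706.1138 × 1.053702) = 23.66489.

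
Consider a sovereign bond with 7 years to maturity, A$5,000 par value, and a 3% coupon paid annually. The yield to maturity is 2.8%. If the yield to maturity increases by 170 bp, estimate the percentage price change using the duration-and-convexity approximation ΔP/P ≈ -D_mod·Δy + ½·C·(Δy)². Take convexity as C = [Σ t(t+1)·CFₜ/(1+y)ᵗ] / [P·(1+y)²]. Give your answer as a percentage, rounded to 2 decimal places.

-9.94%

With y = 0.028:
  t   CF        PV=CF/(1+0.028)^t    t·PV        t(t+1)·PV
  1       150.00       145.9144       145.9144         291.8288
  2       150.00       141.9401       283.8801         851.6404
  3       150.00       138.0740       414.2220       1,656.8880
  4       150.00       134.3132       537.2529       2,686.2646
  5       150.00       130.6549       653.2745       3,919.6469
  6       150.00       127.0962       762.5772       5,338.0405
  7     5,150.00     4,244.7823    29,713.4764     237,707.8114
  Σ                  5,062.7751    32,510.5976     252,452.1206
P = 5,062.7751; D_Mac = 6.42150 yrs; D_mod = 6.24659 yrs; C = 47.18502.
Duration effect: -6.24659 × (+0.017) = -0.106192
Convexity effect: 0.5 × 47.18502 × (0.017)² = +0.0068182
ΔP/P ≈ -0.106192 + 0.0068182 = -0.099374 = -9.9374%.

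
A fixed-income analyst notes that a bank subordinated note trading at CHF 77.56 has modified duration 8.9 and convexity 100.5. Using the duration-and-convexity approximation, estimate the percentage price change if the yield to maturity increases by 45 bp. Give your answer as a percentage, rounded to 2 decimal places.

Duration effect: -D_mod·Δy = -8.9 × (+0.0045) = -0.040050
Convexity effect: ½·C·(Δy)² = 0.5 × 100.5 × (0.0045)² = +0.0010175625
ΔP/P ≈ -0.040050 + 0.0010175625 = -0.0390324375
= -3.90324375%.

-3.90%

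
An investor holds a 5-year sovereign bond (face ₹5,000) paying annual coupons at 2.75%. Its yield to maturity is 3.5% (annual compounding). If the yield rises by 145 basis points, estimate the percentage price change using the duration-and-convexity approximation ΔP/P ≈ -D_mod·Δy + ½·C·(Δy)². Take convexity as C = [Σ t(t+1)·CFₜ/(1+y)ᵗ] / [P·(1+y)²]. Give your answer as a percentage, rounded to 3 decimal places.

With y = 0.035:
  t   CF        PV=CF/(1+0.035)^t    t·PV        t(t+1)·PV
  1       137.50       132.8502       132.8502         265.7005
  2       137.50       128.3577       256.7154         770.1463
  3       137.50       124.0171       372.0514       1,488.2055
  4       137.50       119.8233       479.2932       2,396.4661
  5     5,137.50     4,325.6371    21,628.1857     129,769.1143
  Σ                  4,830.6855    22,869.0960     134,689.6327
P = 4,830.6855; D_Mac = 4.73413 yrs; D_mod = 4.57404 yrs; C = 26.02823.
Duration effect: -4.57404 × (+0.0145) = -0.066324
Convexity effect: 0.5 × 26.02823 × (0.0145)² = +0.0027362
ΔP/P ≈ -0.066324 + 0.0027362 = -0.063587 = -6.3587%.

-6.359%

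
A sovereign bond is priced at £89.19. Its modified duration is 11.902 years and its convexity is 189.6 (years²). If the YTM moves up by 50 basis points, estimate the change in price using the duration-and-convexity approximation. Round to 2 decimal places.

Duration effect: -D_mod·Δy = -11.902 × (+0.005) = -0.059510
Convexity effect: ½·C·(Δy)² = 0.5 × 189.6 × (0.005)² = +0.0023700
ΔP/P ≈ -0.059510 + 0.0023700 = -0.057140
ΔP ≈ 89.19 × (-0.057140) = -5.0963166.

-£5.10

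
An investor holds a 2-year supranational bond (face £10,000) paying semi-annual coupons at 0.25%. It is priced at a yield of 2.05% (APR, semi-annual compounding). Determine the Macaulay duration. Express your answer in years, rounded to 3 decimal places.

1.996 years

Periodic yield y = 0.01025. Discount each cash flow and weight by its period:
  t   CF        PV=CF/(1+0.01025)^t    t·PV
  1        12.50        12.3732        12.3732
  2        12.50        12.2476        24.4953
  3        12.50        12.1234        36.3701
  4    10,012.50     9,612.2950    38,449.1802
  Σ                  9,649.0392    38,522.4187
Price P = Σ PV = 9,649.0392.
Macaulay duration = Σ(t·PV) / P = 38,522.4187 / 9,649.0392 = 3.99236 half-year periods.
In years: 3.99236 / 2 = 1.99618 years.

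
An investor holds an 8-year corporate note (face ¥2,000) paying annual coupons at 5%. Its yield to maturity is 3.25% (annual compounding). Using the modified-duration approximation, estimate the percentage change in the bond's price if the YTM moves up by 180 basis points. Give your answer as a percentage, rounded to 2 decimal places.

Periodic yield y = 0.0325. Modified duration first:
  t   CF        PV=CF/(1+0.0325)^t    t·PV
  1       100.00        96.8523        96.8523
  2       100.00        93.8037       187.6074
  3       100.00        90.8510       272.5531
  4       100.00        87.9913       351.9652
  5       100.00        85.2216       426.1080
  6       100.00        82.5391       495.2345
  7       100.00        79.9410       559.5870
  8     2,100.00     1,625.9186    13,007.3492
  Σ                  2,243.1186    15,397.2566
P = 2,243.1186; D_Mac = 6.86422 yrs; D_mod = 6.86422/(1+0.0325) = 6.64815 yrs.
ΔP/P ≈ -D_mod · Δy = -6.64815 × (+0.018) = -0.119667 = -11.9667%.

-11.97%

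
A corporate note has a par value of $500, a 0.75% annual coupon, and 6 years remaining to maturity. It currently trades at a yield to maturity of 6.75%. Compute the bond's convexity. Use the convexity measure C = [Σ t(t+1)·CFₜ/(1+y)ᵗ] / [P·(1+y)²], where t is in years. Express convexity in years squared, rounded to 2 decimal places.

With y = 0.0675:
  t   CF        PV=CF/(1+0.0675)^t    t·PV        t(t+1)·PV
  1         3.75         3.5129         3.5129           7.0258
  2         3.75         3.2908         6.5815          19.7445
  3         3.75         3.0827         9.2480          36.9921
  4         3.75         2.8878        11.5510          57.7550
  5         3.75         2.7052        13.5258          81.1546
  6       503.75       340.4143     2,042.4856      14,297.3993
  Σ                    355.8935     2,086.9048      14,500.0713
P = 355.8935.
Convexity = Σ t(t+1)·PV / [P·(1+y)²] = 14,500.0713 / (355.8935 × 1.139556) = 35.75315.

35.75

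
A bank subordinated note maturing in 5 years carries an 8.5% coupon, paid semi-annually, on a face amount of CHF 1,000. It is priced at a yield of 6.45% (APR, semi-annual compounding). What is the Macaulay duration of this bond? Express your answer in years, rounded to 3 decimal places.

4.215 years

Periodic yield y = 0.03225. Discount each cash flow and weight by its period:
  t   CF        PV=CF/(1+0.03225)^t    t·PV
  1        42.50        41.1722        41.1722
  2        42.50        39.8859        79.7718
  3        42.50        38.6397       115.9192
  4        42.50        37.4325       149.7302
  5        42.50        36.2631       181.3153
  6        42.50        35.1301       210.7807
  7        42.50        34.0326       238.2280
  8        42.50        32.9693       263.7544
  9        42.50        31.9393       287.4534
  10    1,042.50       758.9744     7,589.7444
  Σ                  1,086.4391     9,157.8695
Price P = Σ PV = 1,086.4391.
Macaulay duration = Σ(t·PV) / P = 9,157.8695 / 1,086.4391 = 8.42925 half-year periods.
In years: 8.42925 / 2 = 4.21463 years.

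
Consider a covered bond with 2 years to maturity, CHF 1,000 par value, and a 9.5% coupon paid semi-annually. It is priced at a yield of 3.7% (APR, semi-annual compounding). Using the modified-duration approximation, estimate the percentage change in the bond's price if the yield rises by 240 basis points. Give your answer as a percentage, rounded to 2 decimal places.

-4.42%

Periodic yield y = 0.0185. Modified duration first:
  t   CF        PV=CF/(1+0.0185)^t    t·PV
  1        47.50        46.6372        46.6372
  2        47.50        45.7901        91.5802
  3        47.50        44.9584       134.8751
  4     1,047.50       973.4416     3,893.7664
  Σ                  1,110.8273     4,166.8589
P = 1,110.8273; D_Mac = 3.75113 half-year periods = 1.87557 yrs; D_mod = 1.87557/(1+0.0185) = 1.84150 yrs.
ΔP/P ≈ -D_mod · Δy = -1.84150 × (+0.024) = -0.044196 = -4.4196%.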